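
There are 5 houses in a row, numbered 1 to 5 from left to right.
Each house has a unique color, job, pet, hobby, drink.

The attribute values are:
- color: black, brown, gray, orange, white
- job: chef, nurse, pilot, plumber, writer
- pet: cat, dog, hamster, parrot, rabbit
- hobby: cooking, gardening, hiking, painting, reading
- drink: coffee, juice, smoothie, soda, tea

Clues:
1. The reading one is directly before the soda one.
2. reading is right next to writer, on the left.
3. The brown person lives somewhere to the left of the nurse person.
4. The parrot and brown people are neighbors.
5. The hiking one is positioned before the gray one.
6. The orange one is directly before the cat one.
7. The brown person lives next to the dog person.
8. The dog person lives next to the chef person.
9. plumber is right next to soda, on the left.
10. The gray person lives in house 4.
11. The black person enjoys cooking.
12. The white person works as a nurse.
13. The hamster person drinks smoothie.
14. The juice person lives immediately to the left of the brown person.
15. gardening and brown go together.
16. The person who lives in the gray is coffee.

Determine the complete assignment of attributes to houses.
Solution:

House | Color | Job | Pet | Hobby | Drink
-----------------------------------------
  1   | orange | plumber | parrot | reading | juice
  2   | brown | writer | cat | gardening | soda
  3   | white | nurse | dog | hiking | tea
  4   | gray | chef | rabbit | painting | coffee
  5   | black | pilot | hamster | cooking | smoothie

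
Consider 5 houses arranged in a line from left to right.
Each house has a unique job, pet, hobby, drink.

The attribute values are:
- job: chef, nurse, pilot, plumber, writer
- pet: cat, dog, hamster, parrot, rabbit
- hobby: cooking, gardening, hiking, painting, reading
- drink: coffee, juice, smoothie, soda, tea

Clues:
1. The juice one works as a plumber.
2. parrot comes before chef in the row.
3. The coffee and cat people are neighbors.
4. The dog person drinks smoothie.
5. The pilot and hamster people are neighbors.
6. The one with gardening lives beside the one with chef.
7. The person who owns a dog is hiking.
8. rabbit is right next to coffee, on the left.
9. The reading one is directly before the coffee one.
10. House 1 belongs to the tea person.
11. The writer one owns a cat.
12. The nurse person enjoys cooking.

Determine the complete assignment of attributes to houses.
Solution:

House | Job | Pet | Hobby | Drink
---------------------------------
  1   | pilot | rabbit | reading | tea
  2   | nurse | hamster | cooking | coffee
  3   | writer | cat | painting | soda
  4   | plumber | parrot | gardening | juice
  5   | chef | dog | hiking | smoothie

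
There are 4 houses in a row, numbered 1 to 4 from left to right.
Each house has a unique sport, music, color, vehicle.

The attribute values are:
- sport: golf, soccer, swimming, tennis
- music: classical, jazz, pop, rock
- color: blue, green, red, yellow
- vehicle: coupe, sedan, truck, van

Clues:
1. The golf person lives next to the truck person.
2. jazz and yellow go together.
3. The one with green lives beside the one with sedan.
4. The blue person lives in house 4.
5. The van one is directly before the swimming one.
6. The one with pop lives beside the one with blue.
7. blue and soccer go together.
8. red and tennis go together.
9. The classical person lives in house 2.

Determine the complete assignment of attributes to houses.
Solution:

House | Sport | Music | Color | Vehicle
---------------------------------------
  1   | golf | jazz | yellow | van
  2   | swimming | classical | green | truck
  3   | tennis | pop | red | sedan
  4   | soccer | rock | blue | coupe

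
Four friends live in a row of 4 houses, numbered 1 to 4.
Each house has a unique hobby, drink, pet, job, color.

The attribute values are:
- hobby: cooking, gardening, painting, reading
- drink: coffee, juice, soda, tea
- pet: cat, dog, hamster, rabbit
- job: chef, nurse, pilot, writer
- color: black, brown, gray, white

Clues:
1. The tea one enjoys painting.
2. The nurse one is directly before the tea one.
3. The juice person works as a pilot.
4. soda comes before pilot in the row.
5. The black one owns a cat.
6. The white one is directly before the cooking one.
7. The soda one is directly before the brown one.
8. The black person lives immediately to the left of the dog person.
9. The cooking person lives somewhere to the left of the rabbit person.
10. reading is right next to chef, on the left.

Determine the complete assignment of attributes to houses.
Solution:

House | Hobby | Drink | Pet | Job | Color
-----------------------------------------
  1   | reading | coffee | cat | nurse | black
  2   | painting | tea | dog | chef | white
  3   | cooking | soda | hamster | writer | gray
  4   | gardening | juice | rabbit | pilot | brown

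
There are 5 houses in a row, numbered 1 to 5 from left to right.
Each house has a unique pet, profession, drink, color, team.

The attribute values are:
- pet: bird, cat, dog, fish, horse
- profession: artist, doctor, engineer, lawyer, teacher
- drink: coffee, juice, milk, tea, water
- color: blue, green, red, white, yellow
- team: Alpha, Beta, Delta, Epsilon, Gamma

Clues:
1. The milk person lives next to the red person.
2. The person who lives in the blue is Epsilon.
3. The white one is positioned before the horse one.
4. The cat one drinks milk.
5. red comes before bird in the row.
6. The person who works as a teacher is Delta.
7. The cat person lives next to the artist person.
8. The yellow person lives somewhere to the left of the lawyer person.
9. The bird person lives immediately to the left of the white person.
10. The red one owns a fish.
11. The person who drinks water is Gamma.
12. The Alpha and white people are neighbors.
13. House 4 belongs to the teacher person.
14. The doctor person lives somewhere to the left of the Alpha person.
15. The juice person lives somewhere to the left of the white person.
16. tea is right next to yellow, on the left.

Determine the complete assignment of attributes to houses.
Solution:

House | Pet | Profession | Drink | Color | Team
-----------------------------------------------
  1   | cat | doctor | milk | blue | Epsilon
  2   | fish | artist | tea | red | Beta
  3   | bird | engineer | juice | yellow | Alpha
  4   | dog | teacher | coffee | white | Delta
  5   | horse | lawyer | water | green | Gamma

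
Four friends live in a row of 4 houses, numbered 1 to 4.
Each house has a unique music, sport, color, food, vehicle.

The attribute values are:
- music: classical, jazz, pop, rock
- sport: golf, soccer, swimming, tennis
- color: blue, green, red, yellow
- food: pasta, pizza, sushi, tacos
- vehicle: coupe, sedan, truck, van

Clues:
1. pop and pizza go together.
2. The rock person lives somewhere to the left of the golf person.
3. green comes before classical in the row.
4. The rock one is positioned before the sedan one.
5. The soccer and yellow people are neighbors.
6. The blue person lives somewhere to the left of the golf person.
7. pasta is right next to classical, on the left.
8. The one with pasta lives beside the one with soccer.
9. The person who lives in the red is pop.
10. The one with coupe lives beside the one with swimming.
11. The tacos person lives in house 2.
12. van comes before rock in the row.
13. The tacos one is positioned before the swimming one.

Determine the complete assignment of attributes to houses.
Solution:

House | Music | Sport | Color | Food | Vehicle
----------------------------------------------
  1   | jazz | tennis | green | pasta | van
  2   | classical | soccer | blue | tacos | coupe
  3   | rock | swimming | yellow | sushi | truck
  4   | pop | golf | red | pizza | sedan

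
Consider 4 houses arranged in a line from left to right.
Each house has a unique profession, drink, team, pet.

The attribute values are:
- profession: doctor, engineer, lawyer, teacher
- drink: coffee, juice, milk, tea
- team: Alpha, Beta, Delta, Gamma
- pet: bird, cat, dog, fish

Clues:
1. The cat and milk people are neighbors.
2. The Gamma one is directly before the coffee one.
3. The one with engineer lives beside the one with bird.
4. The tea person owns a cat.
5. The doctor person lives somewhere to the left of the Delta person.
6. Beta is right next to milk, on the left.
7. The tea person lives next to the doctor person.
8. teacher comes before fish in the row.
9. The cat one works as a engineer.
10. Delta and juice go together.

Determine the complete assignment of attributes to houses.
Solution:

House | Profession | Drink | Team | Pet
---------------------------------------
  1   | engineer | tea | Beta | cat
  2   | doctor | milk | Gamma | bird
  3   | teacher | coffee | Alpha | dog
  4   | lawyer | juice | Delta | fish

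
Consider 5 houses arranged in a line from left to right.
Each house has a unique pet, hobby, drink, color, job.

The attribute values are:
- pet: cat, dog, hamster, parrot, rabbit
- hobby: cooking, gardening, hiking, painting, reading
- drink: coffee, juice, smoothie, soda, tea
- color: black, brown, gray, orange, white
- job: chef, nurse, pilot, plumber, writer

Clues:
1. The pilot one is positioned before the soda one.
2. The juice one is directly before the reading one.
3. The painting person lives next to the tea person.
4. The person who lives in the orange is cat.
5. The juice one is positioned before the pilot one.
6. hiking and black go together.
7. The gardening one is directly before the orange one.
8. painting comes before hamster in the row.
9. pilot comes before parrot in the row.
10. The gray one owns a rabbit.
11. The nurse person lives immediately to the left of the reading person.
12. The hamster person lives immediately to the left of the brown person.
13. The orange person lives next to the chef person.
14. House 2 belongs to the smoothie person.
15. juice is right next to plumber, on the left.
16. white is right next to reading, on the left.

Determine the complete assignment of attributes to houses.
Solution:

House | Pet | Hobby | Drink | Color | Job
-----------------------------------------
  1   | dog | gardening | juice | white | nurse
  2   | cat | reading | smoothie | orange | plumber
  3   | rabbit | painting | coffee | gray | chef
  4   | hamster | hiking | tea | black | pilot
  5   | parrot | cooking | soda | brown | writer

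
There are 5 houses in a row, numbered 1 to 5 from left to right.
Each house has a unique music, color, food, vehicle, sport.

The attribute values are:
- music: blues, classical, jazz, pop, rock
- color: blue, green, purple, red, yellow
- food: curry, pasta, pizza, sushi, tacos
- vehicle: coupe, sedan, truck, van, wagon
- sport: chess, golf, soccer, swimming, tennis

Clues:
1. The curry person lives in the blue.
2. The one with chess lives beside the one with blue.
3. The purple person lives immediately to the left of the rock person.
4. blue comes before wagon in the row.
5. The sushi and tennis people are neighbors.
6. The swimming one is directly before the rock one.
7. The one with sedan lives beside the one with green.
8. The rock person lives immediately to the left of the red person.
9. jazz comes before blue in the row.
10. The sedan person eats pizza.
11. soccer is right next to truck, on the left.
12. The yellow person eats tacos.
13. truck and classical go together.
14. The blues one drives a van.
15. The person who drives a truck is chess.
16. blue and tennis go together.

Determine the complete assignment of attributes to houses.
Solution:

House | Music | Color | Food | Vehicle | Sport
----------------------------------------------
  1   | jazz | purple | pizza | sedan | swimming
  2   | rock | green | pasta | coupe | soccer
  3   | classical | red | sushi | truck | chess
  4   | blues | blue | curry | van | tennis
  5   | pop | yellow | tacos | wagon | golf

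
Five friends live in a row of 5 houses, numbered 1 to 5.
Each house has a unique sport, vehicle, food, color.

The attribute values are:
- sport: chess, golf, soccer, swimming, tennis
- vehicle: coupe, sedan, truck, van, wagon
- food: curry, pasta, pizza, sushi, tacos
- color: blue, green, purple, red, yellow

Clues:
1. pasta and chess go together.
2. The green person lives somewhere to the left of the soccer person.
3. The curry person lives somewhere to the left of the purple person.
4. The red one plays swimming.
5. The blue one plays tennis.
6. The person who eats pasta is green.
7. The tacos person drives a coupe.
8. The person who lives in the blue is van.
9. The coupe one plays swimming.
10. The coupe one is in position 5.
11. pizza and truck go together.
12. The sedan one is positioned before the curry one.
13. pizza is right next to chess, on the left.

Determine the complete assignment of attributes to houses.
Solution:

House | Sport | Vehicle | Food | Color
--------------------------------------
  1   | golf | truck | pizza | yellow
  2   | chess | sedan | pasta | green
  3   | tennis | van | curry | blue
  4   | soccer | wagon | sushi | purple
  5   | swimming | coupe | tacos | red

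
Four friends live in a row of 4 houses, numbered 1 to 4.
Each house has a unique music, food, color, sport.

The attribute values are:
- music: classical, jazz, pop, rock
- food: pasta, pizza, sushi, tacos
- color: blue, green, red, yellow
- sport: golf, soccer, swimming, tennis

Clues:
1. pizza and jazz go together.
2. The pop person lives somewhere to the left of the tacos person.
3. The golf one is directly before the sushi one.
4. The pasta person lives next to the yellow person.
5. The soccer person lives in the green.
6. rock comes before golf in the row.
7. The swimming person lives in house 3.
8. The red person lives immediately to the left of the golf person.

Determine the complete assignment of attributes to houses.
Solution:

House | Music | Food | Color | Sport
------------------------------------
  1   | rock | pasta | red | tennis
  2   | jazz | pizza | yellow | golf
  3   | pop | sushi | blue | swimming
  4   | classical | tacos | green | soccer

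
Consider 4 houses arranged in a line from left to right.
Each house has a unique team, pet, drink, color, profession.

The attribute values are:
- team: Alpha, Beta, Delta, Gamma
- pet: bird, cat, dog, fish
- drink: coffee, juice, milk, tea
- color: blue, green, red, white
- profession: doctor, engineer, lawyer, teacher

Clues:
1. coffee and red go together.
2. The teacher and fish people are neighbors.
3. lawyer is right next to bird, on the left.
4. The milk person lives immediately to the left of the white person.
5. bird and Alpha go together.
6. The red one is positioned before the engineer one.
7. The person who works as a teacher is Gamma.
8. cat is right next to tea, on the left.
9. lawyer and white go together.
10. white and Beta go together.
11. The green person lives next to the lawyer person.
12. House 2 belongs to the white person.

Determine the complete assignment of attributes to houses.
Solution:

House | Team | Pet | Drink | Color | Profession
-----------------------------------------------
  1   | Gamma | cat | milk | green | teacher
  2   | Beta | fish | tea | white | lawyer
  3   | Alpha | bird | coffee | red | doctor
  4   | Delta | dog | juice | blue | engineer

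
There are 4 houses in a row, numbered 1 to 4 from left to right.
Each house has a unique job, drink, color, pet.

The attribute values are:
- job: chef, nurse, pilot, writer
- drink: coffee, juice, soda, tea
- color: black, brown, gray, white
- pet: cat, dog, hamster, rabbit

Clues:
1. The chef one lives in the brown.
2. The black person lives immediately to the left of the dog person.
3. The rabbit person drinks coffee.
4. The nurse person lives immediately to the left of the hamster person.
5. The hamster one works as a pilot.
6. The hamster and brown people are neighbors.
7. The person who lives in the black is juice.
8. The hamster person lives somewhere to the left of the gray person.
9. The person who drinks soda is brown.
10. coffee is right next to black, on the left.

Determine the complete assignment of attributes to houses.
Solution:

House | Job | Drink | Color | Pet
---------------------------------
  1   | nurse | coffee | white | rabbit
  2   | pilot | juice | black | hamster
  3   | chef | soda | brown | dog
  4   | writer | tea | gray | cat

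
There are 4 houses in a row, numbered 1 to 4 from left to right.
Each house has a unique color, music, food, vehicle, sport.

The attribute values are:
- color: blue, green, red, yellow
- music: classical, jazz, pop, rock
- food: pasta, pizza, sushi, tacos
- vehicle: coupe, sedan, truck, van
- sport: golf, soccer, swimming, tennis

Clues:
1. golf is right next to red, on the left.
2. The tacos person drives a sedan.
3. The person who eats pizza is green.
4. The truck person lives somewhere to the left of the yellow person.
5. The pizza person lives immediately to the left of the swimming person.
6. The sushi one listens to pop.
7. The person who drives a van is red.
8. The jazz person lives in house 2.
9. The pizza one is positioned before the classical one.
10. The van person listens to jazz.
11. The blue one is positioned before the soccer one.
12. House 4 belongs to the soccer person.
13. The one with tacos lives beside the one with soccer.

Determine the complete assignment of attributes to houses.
Solution:

House | Color | Music | Food | Vehicle | Sport
----------------------------------------------
  1   | green | rock | pizza | truck | golf
  2   | red | jazz | pasta | van | swimming
  3   | blue | classical | tacos | sedan | tennis
  4   | yellow | pop | sushi | coupe | soccer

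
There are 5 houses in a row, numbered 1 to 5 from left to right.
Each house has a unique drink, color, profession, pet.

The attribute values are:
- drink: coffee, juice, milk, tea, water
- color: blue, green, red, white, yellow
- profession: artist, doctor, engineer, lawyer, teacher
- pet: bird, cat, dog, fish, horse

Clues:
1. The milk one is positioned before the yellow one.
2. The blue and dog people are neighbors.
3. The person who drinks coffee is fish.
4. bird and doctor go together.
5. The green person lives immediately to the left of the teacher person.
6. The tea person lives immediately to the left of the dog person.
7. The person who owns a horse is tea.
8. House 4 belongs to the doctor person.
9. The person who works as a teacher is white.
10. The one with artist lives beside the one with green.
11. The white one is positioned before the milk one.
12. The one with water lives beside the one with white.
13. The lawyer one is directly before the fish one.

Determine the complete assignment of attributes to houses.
Solution:

House | Drink | Color | Profession | Pet
----------------------------------------
  1   | tea | blue | artist | horse
  2   | water | green | lawyer | dog
  3   | coffee | white | teacher | fish
  4   | milk | red | doctor | bird
  5   | juice | yellow | engineer | cat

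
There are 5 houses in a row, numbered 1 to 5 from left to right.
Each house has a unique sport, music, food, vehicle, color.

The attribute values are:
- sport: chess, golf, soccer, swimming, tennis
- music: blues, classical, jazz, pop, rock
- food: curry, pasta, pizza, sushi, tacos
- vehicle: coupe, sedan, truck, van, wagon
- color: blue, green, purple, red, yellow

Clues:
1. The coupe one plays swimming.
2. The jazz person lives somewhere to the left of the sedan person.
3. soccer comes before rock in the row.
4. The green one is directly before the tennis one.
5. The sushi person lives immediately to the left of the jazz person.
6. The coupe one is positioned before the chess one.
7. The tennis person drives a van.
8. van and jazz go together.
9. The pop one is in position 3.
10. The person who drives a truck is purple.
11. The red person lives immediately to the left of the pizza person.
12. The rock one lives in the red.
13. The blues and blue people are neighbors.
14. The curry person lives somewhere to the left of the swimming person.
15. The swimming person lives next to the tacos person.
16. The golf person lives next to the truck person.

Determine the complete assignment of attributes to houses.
Solution:

House | Sport | Music | Food | Vehicle | Color
----------------------------------------------
  1   | soccer | blues | sushi | wagon | green
  2   | tennis | jazz | curry | van | blue
  3   | swimming | pop | pasta | coupe | yellow
  4   | golf | rock | tacos | sedan | red
  5   | chess | classical | pizza | truck | purple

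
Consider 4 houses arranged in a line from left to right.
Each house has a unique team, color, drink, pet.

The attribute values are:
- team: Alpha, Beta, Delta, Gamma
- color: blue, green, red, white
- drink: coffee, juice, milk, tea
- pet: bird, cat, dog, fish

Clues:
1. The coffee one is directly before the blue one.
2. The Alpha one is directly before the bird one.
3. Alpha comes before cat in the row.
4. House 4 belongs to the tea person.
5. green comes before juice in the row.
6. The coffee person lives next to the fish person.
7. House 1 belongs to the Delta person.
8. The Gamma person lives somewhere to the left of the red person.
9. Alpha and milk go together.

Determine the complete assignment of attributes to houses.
Solution:

House | Team | Color | Drink | Pet
----------------------------------
  1   | Delta | green | coffee | dog
  2   | Alpha | blue | milk | fish
  3   | Gamma | white | juice | bird
  4   | Beta | red | tea | cat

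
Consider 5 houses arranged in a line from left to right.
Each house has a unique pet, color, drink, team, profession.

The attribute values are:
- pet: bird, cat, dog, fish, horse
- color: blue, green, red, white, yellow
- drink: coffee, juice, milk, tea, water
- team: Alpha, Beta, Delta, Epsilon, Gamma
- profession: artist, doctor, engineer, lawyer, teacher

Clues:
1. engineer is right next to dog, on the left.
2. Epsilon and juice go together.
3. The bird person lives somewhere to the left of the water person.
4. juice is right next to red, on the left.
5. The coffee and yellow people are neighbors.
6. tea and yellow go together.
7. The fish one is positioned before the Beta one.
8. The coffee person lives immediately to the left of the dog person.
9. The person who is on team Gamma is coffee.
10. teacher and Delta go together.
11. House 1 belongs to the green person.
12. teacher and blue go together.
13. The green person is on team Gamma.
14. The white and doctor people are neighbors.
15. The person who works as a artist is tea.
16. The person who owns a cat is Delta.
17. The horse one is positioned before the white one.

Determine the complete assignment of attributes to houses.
Solution:

House | Pet | Color | Drink | Team | Profession
-----------------------------------------------
  1   | horse | green | coffee | Gamma | engineer
  2   | dog | yellow | tea | Alpha | artist
  3   | fish | white | juice | Epsilon | lawyer
  4   | bird | red | milk | Beta | doctor
  5   | cat | blue | water | Delta | teacher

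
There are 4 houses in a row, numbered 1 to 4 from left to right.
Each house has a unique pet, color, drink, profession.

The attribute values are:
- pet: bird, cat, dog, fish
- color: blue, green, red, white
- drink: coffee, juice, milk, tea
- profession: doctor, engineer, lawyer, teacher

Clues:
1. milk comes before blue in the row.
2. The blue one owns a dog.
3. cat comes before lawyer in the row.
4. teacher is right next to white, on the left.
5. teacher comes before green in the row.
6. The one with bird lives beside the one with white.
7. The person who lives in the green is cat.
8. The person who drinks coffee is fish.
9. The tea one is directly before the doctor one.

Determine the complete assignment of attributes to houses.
Solution:

House | Pet | Color | Drink | Profession
----------------------------------------
  1   | bird | red | tea | teacher
  2   | fish | white | coffee | doctor
  3   | cat | green | milk | engineer
  4   | dog | blue | juice | lawyer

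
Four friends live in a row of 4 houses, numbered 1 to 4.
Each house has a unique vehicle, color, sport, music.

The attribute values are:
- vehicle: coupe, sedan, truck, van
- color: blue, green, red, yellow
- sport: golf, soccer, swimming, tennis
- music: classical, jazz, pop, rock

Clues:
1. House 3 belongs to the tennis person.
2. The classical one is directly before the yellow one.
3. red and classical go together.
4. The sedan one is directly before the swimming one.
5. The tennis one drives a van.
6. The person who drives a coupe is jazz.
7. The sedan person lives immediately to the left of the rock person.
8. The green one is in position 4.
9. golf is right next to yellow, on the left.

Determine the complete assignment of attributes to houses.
Solution:

House | Vehicle | Color | Sport | Music
---------------------------------------
  1   | sedan | red | golf | classical
  2   | truck | yellow | swimming | rock
  3   | van | blue | tennis | pop
  4   | coupe | green | soccer | jazz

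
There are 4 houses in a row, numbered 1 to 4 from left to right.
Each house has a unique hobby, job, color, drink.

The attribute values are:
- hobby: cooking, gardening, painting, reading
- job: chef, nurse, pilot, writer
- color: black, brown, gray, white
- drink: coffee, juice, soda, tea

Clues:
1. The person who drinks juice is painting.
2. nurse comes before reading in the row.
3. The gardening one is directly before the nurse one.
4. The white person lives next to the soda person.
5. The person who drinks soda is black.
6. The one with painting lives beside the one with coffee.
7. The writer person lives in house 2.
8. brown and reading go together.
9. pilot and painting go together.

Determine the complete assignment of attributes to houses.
Solution:

House | Hobby | Job | Color | Drink
-----------------------------------
  1   | painting | pilot | gray | juice
  2   | gardening | writer | white | coffee
  3   | cooking | nurse | black | soda
  4   | reading | chef | brown | tea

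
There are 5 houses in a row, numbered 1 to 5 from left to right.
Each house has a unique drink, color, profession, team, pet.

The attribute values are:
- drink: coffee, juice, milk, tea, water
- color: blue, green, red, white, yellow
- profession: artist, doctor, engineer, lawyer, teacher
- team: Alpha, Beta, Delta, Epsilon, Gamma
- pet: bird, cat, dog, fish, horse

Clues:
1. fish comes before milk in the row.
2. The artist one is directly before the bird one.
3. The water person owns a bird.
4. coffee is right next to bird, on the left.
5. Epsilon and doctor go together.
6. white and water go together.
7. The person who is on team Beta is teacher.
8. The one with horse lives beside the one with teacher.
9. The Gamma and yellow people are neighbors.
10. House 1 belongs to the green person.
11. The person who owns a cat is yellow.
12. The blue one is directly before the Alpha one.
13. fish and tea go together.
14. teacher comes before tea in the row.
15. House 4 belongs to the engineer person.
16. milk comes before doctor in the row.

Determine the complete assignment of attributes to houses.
Solution:

House | Drink | Color | Profession | Team | Pet
-----------------------------------------------
  1   | coffee | green | artist | Delta | horse
  2   | water | white | teacher | Beta | bird
  3   | tea | blue | lawyer | Gamma | fish
  4   | milk | yellow | engineer | Alpha | cat
  5   | juice | red | doctor | Epsilon | dog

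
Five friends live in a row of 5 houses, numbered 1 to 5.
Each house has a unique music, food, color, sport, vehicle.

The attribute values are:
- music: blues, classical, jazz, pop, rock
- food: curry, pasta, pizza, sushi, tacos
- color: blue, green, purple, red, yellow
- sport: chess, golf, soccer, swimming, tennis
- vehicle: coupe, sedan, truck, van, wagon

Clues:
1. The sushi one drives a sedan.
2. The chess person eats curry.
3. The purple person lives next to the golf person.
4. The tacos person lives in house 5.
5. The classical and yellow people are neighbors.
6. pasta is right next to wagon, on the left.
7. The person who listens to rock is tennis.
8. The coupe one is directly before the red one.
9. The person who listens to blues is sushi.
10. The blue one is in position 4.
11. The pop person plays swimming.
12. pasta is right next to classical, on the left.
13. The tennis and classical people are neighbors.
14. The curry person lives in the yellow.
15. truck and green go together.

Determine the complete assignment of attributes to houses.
Solution:

House | Music | Food | Color | Sport | Vehicle
----------------------------------------------
  1   | rock | pasta | purple | tennis | coupe
  2   | classical | pizza | red | golf | wagon
  3   | jazz | curry | yellow | chess | van
  4   | blues | sushi | blue | soccer | sedan
  5   | pop | tacos | green | swimming | truck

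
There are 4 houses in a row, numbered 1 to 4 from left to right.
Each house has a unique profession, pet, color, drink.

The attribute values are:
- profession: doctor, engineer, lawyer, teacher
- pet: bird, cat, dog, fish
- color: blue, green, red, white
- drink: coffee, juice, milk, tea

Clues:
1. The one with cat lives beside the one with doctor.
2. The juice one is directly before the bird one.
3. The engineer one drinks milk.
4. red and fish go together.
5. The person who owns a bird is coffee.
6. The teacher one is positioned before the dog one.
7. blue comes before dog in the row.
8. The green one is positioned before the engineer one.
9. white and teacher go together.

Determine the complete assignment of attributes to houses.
Solution:

House | Profession | Pet | Color | Drink
----------------------------------------
  1   | teacher | cat | white | juice
  2   | doctor | bird | blue | coffee
  3   | lawyer | dog | green | tea
  4   | engineer | fish | red | milk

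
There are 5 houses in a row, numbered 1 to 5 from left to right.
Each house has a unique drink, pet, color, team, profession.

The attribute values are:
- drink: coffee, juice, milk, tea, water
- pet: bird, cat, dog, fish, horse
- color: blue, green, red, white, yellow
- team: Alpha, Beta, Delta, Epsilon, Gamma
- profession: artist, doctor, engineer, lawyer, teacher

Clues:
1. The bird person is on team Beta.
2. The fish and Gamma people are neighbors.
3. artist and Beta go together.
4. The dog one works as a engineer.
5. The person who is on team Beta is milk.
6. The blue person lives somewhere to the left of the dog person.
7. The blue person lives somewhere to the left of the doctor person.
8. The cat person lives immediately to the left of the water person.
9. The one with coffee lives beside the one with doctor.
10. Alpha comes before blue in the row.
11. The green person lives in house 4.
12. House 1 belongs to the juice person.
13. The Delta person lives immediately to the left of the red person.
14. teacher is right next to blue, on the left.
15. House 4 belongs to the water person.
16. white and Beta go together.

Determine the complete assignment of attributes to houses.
Solution:

House | Drink | Pet | Color | Team | Profession
-----------------------------------------------
  1   | juice | horse | yellow | Alpha | teacher
  2   | coffee | fish | blue | Delta | lawyer
  3   | tea | cat | red | Gamma | doctor
  4   | water | dog | green | Epsilon | engineer
  5   | milk | bird | white | Beta | artist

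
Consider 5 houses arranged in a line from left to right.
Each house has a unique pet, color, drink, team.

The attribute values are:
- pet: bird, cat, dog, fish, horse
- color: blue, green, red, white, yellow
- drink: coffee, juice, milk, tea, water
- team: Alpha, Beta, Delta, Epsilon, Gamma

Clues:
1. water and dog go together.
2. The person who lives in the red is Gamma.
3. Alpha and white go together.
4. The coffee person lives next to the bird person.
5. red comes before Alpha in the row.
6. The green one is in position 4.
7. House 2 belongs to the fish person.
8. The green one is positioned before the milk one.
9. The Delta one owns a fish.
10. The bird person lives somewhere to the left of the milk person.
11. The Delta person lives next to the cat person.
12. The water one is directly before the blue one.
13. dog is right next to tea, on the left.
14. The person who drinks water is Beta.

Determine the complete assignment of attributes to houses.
Solution:

House | Pet | Color | Drink | Team
----------------------------------
  1   | dog | yellow | water | Beta
  2   | fish | blue | tea | Delta
  3   | cat | red | coffee | Gamma
  4   | bird | green | juice | Epsilon
  5   | horse | white | milk | Alpha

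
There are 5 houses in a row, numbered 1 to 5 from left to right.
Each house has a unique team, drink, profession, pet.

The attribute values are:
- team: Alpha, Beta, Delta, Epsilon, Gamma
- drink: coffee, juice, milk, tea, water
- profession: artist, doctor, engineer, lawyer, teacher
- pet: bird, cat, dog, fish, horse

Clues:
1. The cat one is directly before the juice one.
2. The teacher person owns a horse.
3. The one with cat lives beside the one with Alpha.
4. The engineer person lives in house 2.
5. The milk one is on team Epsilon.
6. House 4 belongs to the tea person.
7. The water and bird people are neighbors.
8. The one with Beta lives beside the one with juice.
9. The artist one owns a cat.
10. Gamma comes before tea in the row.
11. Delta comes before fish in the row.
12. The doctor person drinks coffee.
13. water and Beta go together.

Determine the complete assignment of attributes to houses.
Solution:

House | Team | Drink | Profession | Pet
---------------------------------------
  1   | Beta | water | artist | cat
  2   | Alpha | juice | engineer | bird
  3   | Gamma | coffee | doctor | dog
  4   | Delta | tea | teacher | horse
  5   | Epsilon | milk | lawyer | fish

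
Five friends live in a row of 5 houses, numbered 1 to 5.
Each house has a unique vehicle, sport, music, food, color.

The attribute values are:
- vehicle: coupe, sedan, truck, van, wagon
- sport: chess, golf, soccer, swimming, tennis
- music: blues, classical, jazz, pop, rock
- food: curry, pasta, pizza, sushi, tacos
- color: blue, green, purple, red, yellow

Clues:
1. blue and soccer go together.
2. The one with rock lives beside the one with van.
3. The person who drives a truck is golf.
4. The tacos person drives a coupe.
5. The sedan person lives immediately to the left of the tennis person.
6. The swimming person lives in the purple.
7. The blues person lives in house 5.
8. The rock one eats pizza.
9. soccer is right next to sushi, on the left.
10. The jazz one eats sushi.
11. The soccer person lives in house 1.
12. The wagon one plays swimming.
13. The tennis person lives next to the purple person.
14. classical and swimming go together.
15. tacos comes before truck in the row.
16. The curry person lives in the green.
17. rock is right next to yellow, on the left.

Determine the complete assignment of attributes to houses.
Solution:

House | Vehicle | Sport | Music | Food | Color
----------------------------------------------
  1   | sedan | soccer | rock | pizza | blue
  2   | van | tennis | jazz | sushi | yellow
  3   | wagon | swimming | classical | pasta | purple
  4   | coupe | chess | pop | tacos | red
  5   | truck | golf | blues | curry | green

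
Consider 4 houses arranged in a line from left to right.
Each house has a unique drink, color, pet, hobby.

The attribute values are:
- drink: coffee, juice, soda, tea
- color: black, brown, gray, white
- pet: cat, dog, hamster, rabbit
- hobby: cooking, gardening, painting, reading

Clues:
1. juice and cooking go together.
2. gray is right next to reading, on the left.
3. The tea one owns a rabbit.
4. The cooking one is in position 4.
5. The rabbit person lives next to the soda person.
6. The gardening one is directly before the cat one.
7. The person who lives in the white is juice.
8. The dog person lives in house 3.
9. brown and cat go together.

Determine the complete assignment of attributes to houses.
Solution:

House | Drink | Color | Pet | Hobby
-----------------------------------
  1   | tea | gray | rabbit | gardening
  2   | soda | brown | cat | reading
  3   | coffee | black | dog | painting
  4   | juice | white | hamster | cooking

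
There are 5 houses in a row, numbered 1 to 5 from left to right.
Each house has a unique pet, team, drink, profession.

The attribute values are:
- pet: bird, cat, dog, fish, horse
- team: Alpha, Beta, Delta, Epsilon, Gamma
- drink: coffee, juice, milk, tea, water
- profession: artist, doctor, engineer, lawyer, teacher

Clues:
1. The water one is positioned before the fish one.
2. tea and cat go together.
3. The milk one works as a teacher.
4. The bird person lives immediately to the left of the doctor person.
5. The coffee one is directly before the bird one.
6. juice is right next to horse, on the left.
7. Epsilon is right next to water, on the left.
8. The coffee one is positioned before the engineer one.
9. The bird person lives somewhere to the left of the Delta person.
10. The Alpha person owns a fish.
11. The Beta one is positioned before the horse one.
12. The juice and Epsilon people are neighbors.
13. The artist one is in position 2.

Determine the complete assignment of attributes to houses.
Solution:

House | Pet | Team | Drink | Profession
---------------------------------------
  1   | dog | Beta | juice | lawyer
  2   | horse | Epsilon | coffee | artist
  3   | bird | Gamma | water | engineer
  4   | cat | Delta | tea | doctor
  5   | fish | Alpha | milk | teacher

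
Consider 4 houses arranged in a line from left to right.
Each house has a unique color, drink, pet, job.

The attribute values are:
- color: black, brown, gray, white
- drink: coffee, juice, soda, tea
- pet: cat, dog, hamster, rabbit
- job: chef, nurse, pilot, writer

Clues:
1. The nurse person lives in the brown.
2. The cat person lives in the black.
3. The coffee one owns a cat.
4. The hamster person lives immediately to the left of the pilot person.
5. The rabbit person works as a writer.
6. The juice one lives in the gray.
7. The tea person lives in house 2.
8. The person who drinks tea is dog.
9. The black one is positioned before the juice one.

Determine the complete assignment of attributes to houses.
Solution:

House | Color | Drink | Pet | Job
---------------------------------
  1   | brown | soda | hamster | nurse
  2   | white | tea | dog | pilot
  3   | black | coffee | cat | chef
  4   | gray | juice | rabbit | writer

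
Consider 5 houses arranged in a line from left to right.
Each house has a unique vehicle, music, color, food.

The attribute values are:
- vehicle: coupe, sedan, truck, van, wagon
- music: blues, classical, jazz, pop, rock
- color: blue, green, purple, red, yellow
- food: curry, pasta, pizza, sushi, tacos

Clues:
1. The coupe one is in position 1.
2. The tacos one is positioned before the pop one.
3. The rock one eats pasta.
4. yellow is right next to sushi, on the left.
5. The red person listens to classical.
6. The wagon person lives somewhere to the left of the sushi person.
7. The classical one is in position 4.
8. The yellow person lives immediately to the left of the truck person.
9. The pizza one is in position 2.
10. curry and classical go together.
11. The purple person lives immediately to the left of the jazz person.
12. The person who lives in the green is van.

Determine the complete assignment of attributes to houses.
Solution:

House | Vehicle | Music | Color | Food
--------------------------------------
  1   | coupe | blues | purple | tacos
  2   | wagon | jazz | yellow | pizza
  3   | truck | pop | blue | sushi
  4   | sedan | classical | red | curry
  5   | van | rock | green | pasta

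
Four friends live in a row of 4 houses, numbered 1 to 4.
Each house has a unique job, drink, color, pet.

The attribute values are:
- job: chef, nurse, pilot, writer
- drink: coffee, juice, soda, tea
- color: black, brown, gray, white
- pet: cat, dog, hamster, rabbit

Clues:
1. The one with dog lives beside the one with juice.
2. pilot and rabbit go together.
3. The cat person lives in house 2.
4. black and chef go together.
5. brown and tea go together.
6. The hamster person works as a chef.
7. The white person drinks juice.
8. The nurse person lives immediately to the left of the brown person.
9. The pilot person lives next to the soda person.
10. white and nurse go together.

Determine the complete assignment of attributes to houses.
Solution:

House | Job | Drink | Color | Pet
---------------------------------
  1   | writer | coffee | gray | dog
  2   | nurse | juice | white | cat
  3   | pilot | tea | brown | rabbit
  4   | chef | soda | black | hamster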